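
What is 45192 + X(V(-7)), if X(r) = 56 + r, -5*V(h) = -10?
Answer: 45250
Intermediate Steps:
V(h) = 2 (V(h) = -⅕*(-10) = 2)
45192 + X(V(-7)) = 45192 + (56 + 2) = 45192 + 58 = 45250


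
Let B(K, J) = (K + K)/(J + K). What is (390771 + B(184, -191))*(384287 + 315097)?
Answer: 273262217448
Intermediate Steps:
B(K, J) = 2*K/(J + K) (B(K, J) = (2*K)/(J + K) = 2*K/(J + K))
(390771 + B(184, -191))*(384287 + 315097) = (390771 + 2*184/(-191 + 184))*(384287 + 315097) = (390771 + 2*184/(-7))*699384 = (390771 + 2*184*(-1/7))*699384 = (390771 - 368/7)*699384 = (2735029/7)*699384 = 273262217448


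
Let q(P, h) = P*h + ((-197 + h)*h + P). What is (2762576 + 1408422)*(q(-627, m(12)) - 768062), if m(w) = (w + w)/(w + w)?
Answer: -3209633012976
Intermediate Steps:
m(w) = 1 (m(w) = (2*w)/((2*w)) = (2*w)*(1/(2*w)) = 1)
q(P, h) = P + P*h + h*(-197 + h) (q(P, h) = P*h + (h*(-197 + h) + P) = P*h + (P + h*(-197 + h)) = P + P*h + h*(-197 + h))
(2762576 + 1408422)*(q(-627, m(12)) - 768062) = (2762576 + 1408422)*((-627 + 1² - 197*1 - 627*1) - 768062) = 4170998*((-627 + 1 - 197 - 627) - 768062) = 4170998*(-1450 - 768062) = 4170998*(-769512) = -3209633012976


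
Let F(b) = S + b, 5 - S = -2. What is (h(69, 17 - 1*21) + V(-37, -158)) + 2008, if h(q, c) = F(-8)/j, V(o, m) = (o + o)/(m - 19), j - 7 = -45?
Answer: 13508797/6726 ≈ 2008.4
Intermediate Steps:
S = 7 (S = 5 - 1*(-2) = 5 + 2 = 7)
F(b) = 7 + b
j = -38 (j = 7 - 45 = -38)
V(o, m) = 2*o/(-19 + m) (V(o, m) = (2*o)/(-19 + m) = 2*o/(-19 + m))
h(q, c) = 1/38 (h(q, c) = (7 - 8)/(-38) = -1*(-1/38) = 1/38)
(h(69, 17 - 1*21) + V(-37, -158)) + 2008 = (1/38 + 2*(-37)/(-19 - 158)) + 2008 = (1/38 + 2*(-37)/(-177)) + 2008 = (1/38 + 2*(-37)*(-1/177)) + 2008 = (1/38 + 74/177) + 2008 = 2989/6726 + 2008 = 13508797/6726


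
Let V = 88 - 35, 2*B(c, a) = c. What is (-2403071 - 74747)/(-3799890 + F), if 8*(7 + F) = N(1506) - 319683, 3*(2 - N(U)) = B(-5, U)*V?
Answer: 16990752/26330411 ≈ 0.64529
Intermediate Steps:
B(c, a) = c/2
V = 53
N(U) = 277/6 (N(U) = 2 - (½)*(-5)*53/3 = 2 - (-5)*53/6 = 2 - ⅓*(-265/2) = 2 + 265/6 = 277/6)
F = -1918157/48 (F = -7 + (277/6 - 319683)/8 = -7 + (⅛)*(-1917821/6) = -7 - 1917821/48 = -1918157/48 ≈ -39962.)
(-2403071 - 74747)/(-3799890 + F) = (-2403071 - 74747)/(-3799890 - 1918157/48) = -2477818/(-184312877/48) = -2477818*(-48/184312877) = 16990752/26330411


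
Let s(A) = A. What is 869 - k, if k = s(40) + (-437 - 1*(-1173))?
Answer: 93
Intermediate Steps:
k = 776 (k = 40 + (-437 - 1*(-1173)) = 40 + (-437 + 1173) = 40 + 736 = 776)
869 - k = 869 - 1*776 = 869 - 776 = 93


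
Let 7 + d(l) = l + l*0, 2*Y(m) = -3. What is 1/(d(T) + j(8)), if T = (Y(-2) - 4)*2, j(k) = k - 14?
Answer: -1/24 ≈ -0.041667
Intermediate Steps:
Y(m) = -3/2 (Y(m) = (½)*(-3) = -3/2)
j(k) = -14 + k
T = -11 (T = (-3/2 - 4)*2 = -11/2*2 = -11)
d(l) = -7 + l (d(l) = -7 + (l + l*0) = -7 + (l + 0) = -7 + l)
1/(d(T) + j(8)) = 1/((-7 - 11) + (-14 + 8)) = 1/(-18 - 6) = 1/(-24) = -1/24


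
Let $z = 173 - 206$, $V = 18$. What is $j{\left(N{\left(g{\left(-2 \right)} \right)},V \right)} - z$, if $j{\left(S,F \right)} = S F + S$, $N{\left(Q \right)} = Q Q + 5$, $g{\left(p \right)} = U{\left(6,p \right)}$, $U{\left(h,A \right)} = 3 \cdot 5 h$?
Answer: $154028$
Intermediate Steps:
$U{\left(h,A \right)} = 15 h$
$g{\left(p \right)} = 90$ ($g{\left(p \right)} = 15 \cdot 6 = 90$)
$N{\left(Q \right)} = 5 + Q^{2}$ ($N{\left(Q \right)} = Q^{2} + 5 = 5 + Q^{2}$)
$j{\left(S,F \right)} = S + F S$ ($j{\left(S,F \right)} = F S + S = S + F S$)
$z = -33$
$j{\left(N{\left(g{\left(-2 \right)} \right)},V \right)} - z = \left(5 + 90^{2}\right) \left(1 + 18\right) - -33 = \left(5 + 8100\right) 19 + 33 = 8105 \cdot 19 + 33 = 153995 + 33 = 154028$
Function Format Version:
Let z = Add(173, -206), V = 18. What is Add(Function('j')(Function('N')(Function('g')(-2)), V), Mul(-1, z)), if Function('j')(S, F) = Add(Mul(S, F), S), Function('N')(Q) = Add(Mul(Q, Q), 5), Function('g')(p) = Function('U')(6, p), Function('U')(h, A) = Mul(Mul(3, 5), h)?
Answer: 154028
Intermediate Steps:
Function('U')(h, A) = Mul(15, h)
Function('g')(p) = 90 (Function('g')(p) = Mul(15, 6) = 90)
Function('N')(Q) = Add(5, Pow(Q, 2)) (Function('N')(Q) = Add(Pow(Q, 2), 5) = Add(5, Pow(Q, 2)))
Function('j')(S, F) = Add(S, Mul(F, S)) (Function('j')(S, F) = Add(Mul(F, S), S) = Add(S, Mul(F, S)))
z = -33
Add(Function('j')(Function('N')(Function('g')(-2)), V), Mul(-1, z)) = Add(Mul(Add(5, Pow(90, 2)), Add(1, 18)), Mul(-1, -33)) = Add(Mul(Add(5, 8100), 19), 33) = Add(Mul(8105, 19), 33) = Add(153995, 33) = 154028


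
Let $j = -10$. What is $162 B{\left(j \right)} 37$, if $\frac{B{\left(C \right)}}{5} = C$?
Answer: $-299700$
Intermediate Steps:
$B{\left(C \right)} = 5 C$
$162 B{\left(j \right)} 37 = 162 \cdot 5 \left(-10\right) 37 = 162 \left(-50\right) 37 = \left(-8100\right) 37 = -299700$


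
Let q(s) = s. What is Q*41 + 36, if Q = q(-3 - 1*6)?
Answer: -333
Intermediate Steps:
Q = -9 (Q = -3 - 1*6 = -3 - 6 = -9)
Q*41 + 36 = -9*41 + 36 = -369 + 36 = -333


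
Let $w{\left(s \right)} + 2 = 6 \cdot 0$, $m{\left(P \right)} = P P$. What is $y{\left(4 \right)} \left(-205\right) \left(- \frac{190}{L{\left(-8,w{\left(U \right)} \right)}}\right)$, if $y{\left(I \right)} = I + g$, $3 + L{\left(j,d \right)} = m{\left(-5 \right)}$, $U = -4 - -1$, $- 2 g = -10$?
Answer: $\frac{175275}{11} \approx 15934.0$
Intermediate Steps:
$m{\left(P \right)} = P^{2}$
$g = 5$ ($g = \left(- \frac{1}{2}\right) \left(-10\right) = 5$)
$U = -3$ ($U = -4 + 1 = -3$)
$w{\left(s \right)} = -2$ ($w{\left(s \right)} = -2 + 6 \cdot 0 = -2 + 0 = -2$)
$L{\left(j,d \right)} = 22$ ($L{\left(j,d \right)} = -3 + \left(-5\right)^{2} = -3 + 25 = 22$)
$y{\left(I \right)} = 5 + I$ ($y{\left(I \right)} = I + 5 = 5 + I$)
$y{\left(4 \right)} \left(-205\right) \left(- \frac{190}{L{\left(-8,w{\left(U \right)} \right)}}\right) = \left(5 + 4\right) \left(-205\right) \left(- \frac{190}{22}\right) = 9 \left(-205\right) \left(\left(-190\right) \frac{1}{22}\right) = \left(-1845\right) \left(- \frac{95}{11}\right) = \frac{175275}{11}$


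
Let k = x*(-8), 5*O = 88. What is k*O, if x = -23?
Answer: 16192/5 ≈ 3238.4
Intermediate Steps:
O = 88/5 (O = (⅕)*88 = 88/5 ≈ 17.600)
k = 184 (k = -23*(-8) = 184)
k*O = 184*(88/5) = 16192/5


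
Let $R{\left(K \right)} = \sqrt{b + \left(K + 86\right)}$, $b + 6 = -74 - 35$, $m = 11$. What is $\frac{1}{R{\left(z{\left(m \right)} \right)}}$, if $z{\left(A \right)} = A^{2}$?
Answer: $\frac{\sqrt{23}}{46} \approx 0.10426$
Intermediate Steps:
$b = -115$ ($b = -6 - 109 = -115$)
$R{\left(K \right)} = \sqrt{-29 + K}$ ($R{\left(K \right)} = \sqrt{-115 + \left(K + 86\right)} = \sqrt{-115 + \left(86 + K\right)} = \sqrt{-29 + K}$)
$\frac{1}{R{\left(z{\left(m \right)} \right)}} = \frac{1}{\sqrt{-29 + 11^{2}}} = \frac{1}{\sqrt{-29 + 121}} = \frac{1}{\sqrt{92}} = \frac{1}{2 \sqrt{23}} = \frac{\sqrt{23}}{46}$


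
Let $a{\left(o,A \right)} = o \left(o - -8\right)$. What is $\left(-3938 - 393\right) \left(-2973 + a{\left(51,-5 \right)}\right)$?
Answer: $-155916$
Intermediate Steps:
$a{\left(o,A \right)} = o \left(8 + o\right)$ ($a{\left(o,A \right)} = o \left(o + 8\right) = o \left(8 + o\right)$)
$\left(-3938 - 393\right) \left(-2973 + a{\left(51,-5 \right)}\right) = \left(-3938 - 393\right) \left(-2973 + 51 \left(8 + 51\right)\right) = - 4331 \left(-2973 + 51 \cdot 59\right) = - 4331 \left(-2973 + 3009\right) = \left(-4331\right) 36 = -155916$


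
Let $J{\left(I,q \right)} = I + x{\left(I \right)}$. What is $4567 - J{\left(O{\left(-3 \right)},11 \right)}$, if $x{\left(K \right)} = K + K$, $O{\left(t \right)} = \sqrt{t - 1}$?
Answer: $4567 - 6 i \approx 4567.0 - 6.0 i$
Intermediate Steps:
$O{\left(t \right)} = \sqrt{-1 + t}$
$x{\left(K \right)} = 2 K$
$J{\left(I,q \right)} = 3 I$ ($J{\left(I,q \right)} = I + 2 I = 3 I$)
$4567 - J{\left(O{\left(-3 \right)},11 \right)} = 4567 - 3 \sqrt{-1 - 3} = 4567 - 3 \sqrt{-4} = 4567 - 3 \cdot 2 i = 4567 - 6 i$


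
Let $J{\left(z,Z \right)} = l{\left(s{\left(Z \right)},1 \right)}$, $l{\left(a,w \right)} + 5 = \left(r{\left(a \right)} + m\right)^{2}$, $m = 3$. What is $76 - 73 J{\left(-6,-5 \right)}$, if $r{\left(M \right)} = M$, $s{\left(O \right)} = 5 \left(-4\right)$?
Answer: $-20656$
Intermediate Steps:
$s{\left(O \right)} = -20$
$l{\left(a,w \right)} = -5 + \left(3 + a\right)^{2}$ ($l{\left(a,w \right)} = -5 + \left(a + 3\right)^{2} = -5 + \left(3 + a\right)^{2}$)
$J{\left(z,Z \right)} = 284$ ($J{\left(z,Z \right)} = -5 + \left(3 - 20\right)^{2} = -5 + \left(-17\right)^{2} = -5 + 289 = 284$)
$76 - 73 J{\left(-6,-5 \right)} = 76 - 20732 = -20656$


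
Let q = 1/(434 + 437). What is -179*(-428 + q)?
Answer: 66728873/871 ≈ 76612.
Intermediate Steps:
q = 1/871 ≈ 0.0011481
-179*(-428 + q) = -179*(-428 + 1/871) = -179*(-372787/871) = 66728873/871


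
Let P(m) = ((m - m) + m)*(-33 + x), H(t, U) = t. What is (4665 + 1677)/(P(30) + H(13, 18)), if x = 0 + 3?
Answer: -6342/887 ≈ -7.1499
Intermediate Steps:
x = 3
P(m) = -30*m (P(m) = ((m - m) + m)*(-33 + 3) = (0 + m)*(-30) = m*(-30) = -30*m)
(4665 + 1677)/(P(30) + H(13, 18)) = (4665 + 1677)/(-30*30 + 13) = 6342/(-900 + 13) = 6342/(-887) = 6342*(-1/887) = -6342/887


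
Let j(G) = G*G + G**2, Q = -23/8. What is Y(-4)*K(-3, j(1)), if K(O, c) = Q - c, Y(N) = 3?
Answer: -117/8 ≈ -14.625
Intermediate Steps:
Q = -23/8 (Q = -23*1/8 = -23/8 ≈ -2.8750)
j(G) = 2*G**2 (j(G) = G**2 + G**2 = 2*G**2)
K(O, c) = -23/8 - c
Y(-4)*K(-3, j(1)) = 3*(-23/8 - 2*1**2) = 3*(-23/8 - 2) = 3*(-39/8) = -117/8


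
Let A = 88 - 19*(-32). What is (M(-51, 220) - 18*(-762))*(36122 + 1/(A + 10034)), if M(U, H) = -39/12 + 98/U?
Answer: 1084090091918549/2188920 ≈ 4.9526e+8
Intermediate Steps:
A = 696 (A = 88 + 608 = 696)
M(U, H) = -13/4 + 98/U (M(U, H) = -39*1/12 + 98/U = -13/4 + 98/U)
(M(-51, 220) - 18*(-762))*(36122 + 1/(A + 10034)) = ((-13/4 + 98/(-51)) - 18*(-762))*(36122 + 1/(696 + 10034)) = ((-13/4 + 98*(-1/51)) + 13716)*(36122 + 1/10730) = ((-13/4 - 98/51) + 13716)*(36122 + 1/10730) = (-1055/204 + 13716)*(387589061/10730) = (2797009/204)*(387589061/10730) = 1084090091918549/2188920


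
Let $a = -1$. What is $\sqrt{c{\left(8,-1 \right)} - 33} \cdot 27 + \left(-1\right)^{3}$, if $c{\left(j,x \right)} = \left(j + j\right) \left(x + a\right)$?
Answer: $-1 + 27 i \sqrt{65} \approx -1.0 + 217.68 i$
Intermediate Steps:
$c{\left(j,x \right)} = 2 j \left(-1 + x\right)$ ($c{\left(j,x \right)} = \left(j + j\right) \left(x - 1\right) = 2 j \left(-1 + x\right)$)
$\sqrt{c{\left(8,-1 \right)} - 33} \cdot 27 + \left(-1\right)^{3} = \sqrt{2 \cdot 8 \left(-1 - 1\right) - 33} \cdot 27 + \left(-1\right)^{3} = \sqrt{2 \cdot 8 \left(-2\right) - 33} \cdot 27 - 1 = \sqrt{-32 - 33} \cdot 27 - 1 = \sqrt{-65} \cdot 27 - 1 = i \sqrt{65} \cdot 27 - 1 = 27 i \sqrt{65} - 1 = -1 + 27 i \sqrt{65}$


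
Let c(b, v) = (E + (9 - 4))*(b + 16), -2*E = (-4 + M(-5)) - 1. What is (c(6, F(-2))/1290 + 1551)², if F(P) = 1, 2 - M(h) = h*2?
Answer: 444810297481/184900 ≈ 2.4057e+6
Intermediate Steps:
M(h) = 2 - 2*h (M(h) = 2 - h*2 = 2 - 2*h)
E = -7/2 (E = -((-4 + (2 - 2*(-5))) - 1)/2 = -((-4 + (2 + 10)) - 1)/2 = -((-4 + 12) - 1)/2 = -(8 - 1)/2 = -½*7 = -7/2 ≈ -3.5000)
c(b, v) = 24 + 3*b/2 (c(b, v) = (-7/2 + (9 - 4))*(b + 16) = (-7/2 + 5)*(16 + b) = 3*(16 + b)/2 = 24 + 3*b/2)
(c(6, F(-2))/1290 + 1551)² = ((24 + (3/2)*6)/1290 + 1551)² = ((24 + 9)*(1/1290) + 1551)² = (33*(1/1290) + 1551)² = (11/430 + 1551)² = (666941/430)² = 444810297481/184900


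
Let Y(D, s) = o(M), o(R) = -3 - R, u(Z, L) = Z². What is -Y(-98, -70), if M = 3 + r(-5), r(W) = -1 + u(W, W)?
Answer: 30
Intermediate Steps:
r(W) = -1 + W²
M = 27 (M = 3 + (-1 + (-5)²) = 3 + (-1 + 25) = 3 + 24 = 27)
Y(D, s) = -30 (Y(D, s) = -3 - 1*27 = -3 - 27 = -30)
-Y(-98, -70) = -1*(-30) = 30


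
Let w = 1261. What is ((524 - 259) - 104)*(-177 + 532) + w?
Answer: 58416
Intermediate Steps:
((524 - 259) - 104)*(-177 + 532) + w = ((524 - 259) - 104)*(-177 + 532) + 1261 = (265 - 104)*355 + 1261 = 161*355 + 1261 = 57155 + 1261 = 58416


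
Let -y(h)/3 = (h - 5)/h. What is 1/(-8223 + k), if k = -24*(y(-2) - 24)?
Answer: -1/7395 ≈ -0.00013523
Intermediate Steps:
y(h) = -3*(-5 + h)/h (y(h) = -3*(h - 5)/h = -3*(-5 + h)/h)
k = 828 (k = -24*((-3 + 15/(-2)) - 24) = -24*((-3 + 15*(-½)) - 24) = -24*((-3 - 15/2) - 24) = -24*(-21/2 - 24) = -24*(-69/2) = 828)
1/(-8223 + k) = 1/(-8223 + 828) = 1/(-7395) = -1/7395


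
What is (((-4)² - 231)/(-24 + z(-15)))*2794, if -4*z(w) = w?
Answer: 2402840/81 ≈ 29665.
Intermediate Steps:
z(w) = -w/4
(((-4)² - 231)/(-24 + z(-15)))*2794 = (((-4)² - 231)/(-24 - ¼*(-15)))*2794 = ((16 - 231)/(-24 + 15/4))*2794 = -215/(-81/4)*2794 = -215*(-4/81)*2794 = (860/81)*2794 = 2402840/81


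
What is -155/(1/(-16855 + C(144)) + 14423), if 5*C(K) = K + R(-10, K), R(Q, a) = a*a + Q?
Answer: -1965555/182898062 ≈ -0.010747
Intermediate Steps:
R(Q, a) = Q + a² (R(Q, a) = a² + Q = Q + a²)
C(K) = -2 + K/5 + K²/5 (C(K) = (K + (-10 + K²))/5 = (-10 + K + K²)/5 = -2 + K/5 + K²/5)
-155/(1/(-16855 + C(144)) + 14423) = -155/(1/(-16855 + (-2 + (⅕)*144 + (⅕)*144²)) + 14423) = -155/(1/(-16855 + (-2 + 144/5 + (⅕)*20736)) + 14423) = -155/(1/(-16855 + (-2 + 144/5 + 20736/5)) + 14423) = -155/(1/(-16855 + 4174) + 14423) = -155/(1/(-12681) + 14423) = -155/(-1/12681 + 14423) = -155/(182898062/12681) = (12681/182898062)*(-155) = -1965555/182898062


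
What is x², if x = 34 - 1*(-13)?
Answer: 2209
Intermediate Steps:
x = 47 (x = 34 + 13 = 47)
x² = 47² = 2209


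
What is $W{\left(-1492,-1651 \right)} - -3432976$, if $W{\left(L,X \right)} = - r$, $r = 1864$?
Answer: $3431112$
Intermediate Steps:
$W{\left(L,X \right)} = -1864$ ($W{\left(L,X \right)} = \left(-1\right) 1864 = -1864$)
$W{\left(-1492,-1651 \right)} - -3432976 = -1864 - -3432976 = -1864 + 3432976 = 3431112$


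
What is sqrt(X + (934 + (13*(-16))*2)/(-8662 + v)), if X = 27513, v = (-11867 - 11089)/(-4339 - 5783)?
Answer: sqrt(366991577169128439)/3652242 ≈ 165.87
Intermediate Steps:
v = 3826/1687 (v = -22956/(-10122) = -22956*(-1/10122) = 3826/1687 ≈ 2.2679)
sqrt(X + (934 + (13*(-16))*2)/(-8662 + v)) = sqrt(27513 + (934 + (13*(-16))*2)/(-8662 + 3826/1687)) = sqrt(27513 + (934 - 208*2)/(-14608968/1687)) = sqrt(27513 + (934 - 416)*(-1687/14608968)) = sqrt(27513 + 518*(-1687/14608968)) = sqrt(27513 - 436933/7304484) = sqrt(200967831359/7304484) = sqrt(366991577169128439)/3652242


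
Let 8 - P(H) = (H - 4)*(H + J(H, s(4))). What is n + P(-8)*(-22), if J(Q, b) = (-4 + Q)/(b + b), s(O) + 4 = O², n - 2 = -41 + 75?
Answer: 2104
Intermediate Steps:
n = 36 (n = 2 + (-41 + 75) = 2 + 34 = 36)
s(O) = -4 + O²
J(Q, b) = (-4 + Q)/(2*b) (J(Q, b) = (-4 + Q)/((2*b)) = (-4 + Q)*(1/(2*b)) = (-4 + Q)/(2*b))
P(H) = 8 - (-4 + H)*(-⅙ + 25*H/24) (P(H) = 8 - (H - 4)*(H + (-4 + H)/(2*(-4 + 4²))) = 8 - (-4 + H)*(H + (-4 + H)/(2*(-4 + 16))) = 8 - (-4 + H)*(H + (½)*(-4 + H)/12) = 8 - (-4 + H)*(H + (½)*(1/12)*(-4 + H)) = 8 - (-4 + H)*(H + (-⅙ + H/24)) = 8 - (-4 + H)*(-⅙ + 25*H/24))
n + P(-8)*(-22) = 36 + (22/3 - 25/24*(-8)² + (13/3)*(-8))*(-22) = 36 + (22/3 - 25/24*64 - 104/3)*(-22) = 36 + (22/3 - 200/3 - 104/3)*(-22) = 36 - 94*(-22) = 36 + 2068 = 2104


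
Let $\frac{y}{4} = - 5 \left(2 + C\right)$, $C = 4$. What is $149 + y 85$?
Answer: $-10051$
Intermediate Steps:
$y = -120$ ($y = 4 \left(- 5 \left(2 + 4\right)\right) = 4 \left(\left(-5\right) 6\right) = 4 \left(-30\right) = -120$)
$149 + y 85 = 149 - 10200 = -10051$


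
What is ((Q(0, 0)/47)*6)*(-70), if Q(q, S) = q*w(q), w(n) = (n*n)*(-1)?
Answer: 0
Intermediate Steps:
w(n) = -n² (w(n) = n²*(-1) = -n²)
Q(q, S) = -q³ (Q(q, S) = q*(-q²) = -q³)
((Q(0, 0)/47)*6)*(-70) = ((-1*0³/47)*6)*(-70) = ((-1*0*(1/47))*6)*(-70) = ((0*(1/47))*6)*(-70) = (0*6)*(-70) = 0*(-70) = 0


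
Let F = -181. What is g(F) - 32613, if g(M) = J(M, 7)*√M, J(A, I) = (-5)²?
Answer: -32613 + 25*I*√181 ≈ -32613.0 + 336.34*I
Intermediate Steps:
J(A, I) = 25
g(M) = 25*√M
g(F) - 32613 = 25*√(-181) - 32613 = 25*(I*√181) - 32613 = 25*I*√181 - 32613 = -32613 + 25*I*√181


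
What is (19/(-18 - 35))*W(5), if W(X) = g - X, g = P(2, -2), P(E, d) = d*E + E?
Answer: 133/53 ≈ 2.5094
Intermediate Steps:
P(E, d) = E + E*d (P(E, d) = E*d + E = E + E*d)
g = -2 (g = 2*(1 - 2) = 2*(-1) = -2)
W(X) = -2 - X
(19/(-18 - 35))*W(5) = (19/(-18 - 35))*(-2 - 1*5) = (19/(-53))*(-2 - 5) = -1/53*19*(-7) = -19/53*(-7) = 133/53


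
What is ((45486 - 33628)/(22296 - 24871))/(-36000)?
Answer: 5929/46350000 ≈ 0.00012792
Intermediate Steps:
((45486 - 33628)/(22296 - 24871))/(-36000) = (11858/(-2575))*(-1/36000) = (11858*(-1/2575))*(-1/36000) = -11858/2575*(-1/36000) = 5929/46350000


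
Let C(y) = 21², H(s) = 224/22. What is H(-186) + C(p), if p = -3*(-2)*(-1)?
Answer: 4963/11 ≈ 451.18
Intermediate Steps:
p = -6 (p = 6*(-1) = -6)
H(s) = 112/11 (H(s) = 224*(1/22) = 112/11)
C(y) = 441
H(-186) + C(p) = 112/11 + 441 = 4963/11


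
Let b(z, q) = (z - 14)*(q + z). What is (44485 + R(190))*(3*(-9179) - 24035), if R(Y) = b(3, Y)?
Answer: -2184693064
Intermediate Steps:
b(z, q) = (-14 + z)*(q + z)
R(Y) = -33 - 11*Y (R(Y) = 3**2 - 14*Y - 14*3 + Y*3 = 9 - 14*Y - 42 + 3*Y = -33 - 11*Y)
(44485 + R(190))*(3*(-9179) - 24035) = (44485 + (-33 - 11*190))*(3*(-9179) - 24035) = (44485 + (-33 - 2090))*(-27537 - 24035) = (44485 - 2123)*(-51572) = 42362*(-51572) = -2184693064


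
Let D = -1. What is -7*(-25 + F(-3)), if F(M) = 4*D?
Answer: 203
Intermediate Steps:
F(M) = -4 (F(M) = 4*(-1) = -4)
-7*(-25 + F(-3)) = -7*(-25 - 4) = -7*(-29) = 203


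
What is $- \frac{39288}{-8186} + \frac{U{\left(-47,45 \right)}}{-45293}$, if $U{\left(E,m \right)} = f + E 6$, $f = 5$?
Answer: $\frac{890869453}{185384249} \approx 4.8055$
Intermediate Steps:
$U{\left(E,m \right)} = 5 + 6 E$ ($U{\left(E,m \right)} = 5 + E 6 = 5 + 6 E$)
$- \frac{39288}{-8186} + \frac{U{\left(-47,45 \right)}}{-45293} = - \frac{39288}{-8186} + \frac{5 + 6 \left(-47\right)}{-45293} = \left(-39288\right) \left(- \frac{1}{8186}\right) + \left(5 - 282\right) \left(- \frac{1}{45293}\right) = \frac{19644}{4093} - - \frac{277}{45293} = \frac{19644}{4093} + \frac{277}{45293} = \frac{890869453}{185384249}$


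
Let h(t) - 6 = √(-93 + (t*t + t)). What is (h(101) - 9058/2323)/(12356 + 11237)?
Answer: 4880/54806539 + √10209/23593 ≈ 0.0043717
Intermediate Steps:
h(t) = 6 + √(-93 + t + t²) (h(t) = 6 + √(-93 + (t*t + t)) = 6 + √(-93 + (t² + t)) = 6 + √(-93 + (t + t²)) = 6 + √(-93 + t + t²))
(h(101) - 9058/2323)/(12356 + 11237) = ((6 + √(-93 + 101 + 101²)) - 9058/2323)/(12356 + 11237) = ((6 + √(-93 + 101 + 10201)) - 9058*1/2323)/23593 = ((6 + √10209) - 9058/2323)*(1/23593) = (4880/2323 + √10209)*(1/23593) = 4880/54806539 + √10209/23593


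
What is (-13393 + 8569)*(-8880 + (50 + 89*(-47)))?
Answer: 62774712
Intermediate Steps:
(-13393 + 8569)*(-8880 + (50 + 89*(-47))) = -4824*(-8880 + (50 - 4183)) = -4824*(-8880 - 4133) = -4824*(-13013) = 62774712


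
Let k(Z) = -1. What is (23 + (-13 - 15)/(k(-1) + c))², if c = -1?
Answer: 1369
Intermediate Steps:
(23 + (-13 - 15)/(k(-1) + c))² = (23 + (-13 - 15)/(-1 - 1))² = (23 - 28/(-2))² = (23 - 28*(-½))² = (23 + 14)² = 37² = 1369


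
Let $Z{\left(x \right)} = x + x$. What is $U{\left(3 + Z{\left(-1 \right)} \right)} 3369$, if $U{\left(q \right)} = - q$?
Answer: $-3369$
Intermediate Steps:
$Z{\left(x \right)} = 2 x$
$U{\left(3 + Z{\left(-1 \right)} \right)} 3369 = - (3 + 2 \left(-1\right)) 3369 = - (3 - 2) 3369 = \left(-1\right) 1 \cdot 3369 = \left(-1\right) 3369 = -3369$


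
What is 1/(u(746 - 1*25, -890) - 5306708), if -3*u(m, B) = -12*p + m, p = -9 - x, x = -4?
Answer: -3/15920905 ≈ -1.8843e-7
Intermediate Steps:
p = -5 (p = -9 - 1*(-4) = -9 + 4 = -5)
u(m, B) = -20 - m/3 (u(m, B) = -(-12*(-5) + m)/3 = -(60 + m)/3 = -20 - m/3)
1/(u(746 - 1*25, -890) - 5306708) = 1/((-20 - (746 - 1*25)/3) - 5306708) = 1/((-20 - (746 - 25)/3) - 5306708) = 1/((-20 - ⅓*721) - 5306708) = 1/((-20 - 721/3) - 5306708) = 1/(-781/3 - 5306708) = 1/(-15920905/3) = -3/15920905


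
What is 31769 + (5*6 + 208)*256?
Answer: 92697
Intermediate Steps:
31769 + (5*6 + 208)*256 = 31769 + (30 + 208)*256 = 31769 + 238*256 = 31769 + 60928 = 92697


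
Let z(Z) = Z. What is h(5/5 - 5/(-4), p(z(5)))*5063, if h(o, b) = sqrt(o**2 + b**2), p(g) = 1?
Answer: 5063*sqrt(97)/4 ≈ 12466.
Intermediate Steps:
h(o, b) = sqrt(b**2 + o**2)
h(5/5 - 5/(-4), p(z(5)))*5063 = sqrt(1**2 + (5/5 - 5/(-4))**2)*5063 = sqrt(1 + (5*(1/5) - 5*(-1/4))**2)*5063 = sqrt(1 + (1 + 5/4)**2)*5063 = sqrt(1 + (9/4)**2)*5063 = sqrt(1 + 81/16)*5063 = sqrt(97/16)*5063 = (sqrt(97)/4)*5063 = 5063*sqrt(97)/4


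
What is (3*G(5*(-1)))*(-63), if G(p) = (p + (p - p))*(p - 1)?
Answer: -5670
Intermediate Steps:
G(p) = p*(-1 + p) (G(p) = (p + 0)*(-1 + p) = p*(-1 + p))
(3*G(5*(-1)))*(-63) = (3*((5*(-1))*(-1 + 5*(-1))))*(-63) = (3*(-5*(-1 - 5)))*(-63) = (3*(-5*(-6)))*(-63) = (3*30)*(-63) = 90*(-63) = -5670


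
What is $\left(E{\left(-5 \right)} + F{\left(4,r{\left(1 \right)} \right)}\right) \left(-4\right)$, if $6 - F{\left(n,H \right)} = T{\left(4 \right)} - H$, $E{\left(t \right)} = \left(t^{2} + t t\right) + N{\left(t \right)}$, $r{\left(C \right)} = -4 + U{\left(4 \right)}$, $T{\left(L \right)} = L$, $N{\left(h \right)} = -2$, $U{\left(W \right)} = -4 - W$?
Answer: $-152$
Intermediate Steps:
$r{\left(C \right)} = -12$ ($r{\left(C \right)} = -4 - 8 = -12$)
$E{\left(t \right)} = -2 + 2 t^{2}$ ($E{\left(t \right)} = \left(t^{2} + t t\right) - 2 = \left(t^{2} + t^{2}\right) - 2 = 2 t^{2} - 2 = -2 + 2 t^{2}$)
$F{\left(n,H \right)} = 2 + H$ ($F{\left(n,H \right)} = 6 - \left(4 - H\right) = 6 + \left(-4 + H\right) = 2 + H$)
$\left(E{\left(-5 \right)} + F{\left(4,r{\left(1 \right)} \right)}\right) \left(-4\right) = \left(\left(-2 + 2 \left(-5\right)^{2}\right) + \left(2 - 12\right)\right) \left(-4\right) = \left(\left(-2 + 2 \cdot 25\right) - 10\right) \left(-4\right) = \left(\left(-2 + 50\right) - 10\right) \left(-4\right) = \left(48 - 10\right) \left(-4\right) = 38 \left(-4\right) = -152$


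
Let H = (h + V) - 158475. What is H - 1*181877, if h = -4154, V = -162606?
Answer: -507112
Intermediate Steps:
H = -325235 (H = (-4154 - 162606) - 158475 = -166760 - 158475 = -325235)
H - 1*181877 = -325235 - 1*181877 = -325235 - 181877 = -507112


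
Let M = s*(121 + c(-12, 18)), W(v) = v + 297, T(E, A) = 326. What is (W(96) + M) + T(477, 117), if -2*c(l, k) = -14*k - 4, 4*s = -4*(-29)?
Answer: 7940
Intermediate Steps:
s = 29 (s = (-4*(-29))/4 = (1/4)*116 = 29)
c(l, k) = 2 + 7*k (c(l, k) = -(-14*k - 4)/2 = -(-4 - 14*k)/2 = 2 + 7*k)
W(v) = 297 + v
M = 7221 (M = 29*(121 + (2 + 7*18)) = 29*(121 + (2 + 126)) = 29*(121 + 128) = 29*249 = 7221)
(W(96) + M) + T(477, 117) = ((297 + 96) + 7221) + 326 = (393 + 7221) + 326 = 7614 + 326 = 7940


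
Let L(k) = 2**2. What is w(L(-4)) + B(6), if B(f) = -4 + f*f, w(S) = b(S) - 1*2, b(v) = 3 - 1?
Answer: 32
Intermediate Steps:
b(v) = 2
L(k) = 4
w(S) = 0 (w(S) = 2 - 1*2 = 2 - 2 = 0)
B(f) = -4 + f**2
w(L(-4)) + B(6) = 0 + (-4 + 6**2) = 0 + (-4 + 36) = 0 + 32 = 32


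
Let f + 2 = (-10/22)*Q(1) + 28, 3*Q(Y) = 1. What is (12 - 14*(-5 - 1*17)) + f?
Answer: 11413/33 ≈ 345.85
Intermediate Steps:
Q(Y) = ⅓ (Q(Y) = (⅓)*1 = ⅓)
f = 853/33 (f = -2 + (-10/22*(⅓) + 28) = -2 + (-10*1/22*(⅓) + 28) = -2 + (-5/11*⅓ + 28) = -2 + (-5/33 + 28) = -2 + 919/33 = 853/33 ≈ 25.848)
(12 - 14*(-5 - 1*17)) + f = (12 - 14*(-5 - 1*17)) + 853/33 = (12 - 14*(-5 - 17)) + 853/33 = (12 - 14*(-22)) + 853/33 = (12 + 308) + 853/33 = 320 + 853/33 = 11413/33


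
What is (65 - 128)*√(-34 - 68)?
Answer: -63*I*√102 ≈ -636.27*I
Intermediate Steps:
(65 - 128)*√(-34 - 68) = -63*I*√102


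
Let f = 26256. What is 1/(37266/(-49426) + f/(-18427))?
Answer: -455386451/992214819 ≈ -0.45896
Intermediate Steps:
1/(37266/(-49426) + f/(-18427)) = 1/(37266/(-49426) + 26256/(-18427)) = 1/(37266*(-1/49426) + 26256*(-1/18427)) = 1/(-18633/24713 - 26256/18427) = 1/(-992214819/455386451) = -455386451/992214819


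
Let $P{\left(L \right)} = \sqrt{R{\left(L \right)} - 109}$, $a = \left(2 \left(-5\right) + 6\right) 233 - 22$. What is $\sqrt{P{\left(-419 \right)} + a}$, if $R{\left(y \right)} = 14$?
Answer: $\sqrt{-954 + i \sqrt{95}} \approx 0.1578 + 30.887 i$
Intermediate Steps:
$a = -954$ ($a = \left(-10 + 6\right) 233 - 22 = \left(-4\right) 233 - 22 = -932 - 22 = -954$)
$P{\left(L \right)} = i \sqrt{95}$ ($P{\left(L \right)} = \sqrt{14 - 109} = \sqrt{-95} = i \sqrt{95}$)
$\sqrt{P{\left(-419 \right)} + a} = \sqrt{i \sqrt{95} - 954} = \sqrt{-954 + i \sqrt{95}}$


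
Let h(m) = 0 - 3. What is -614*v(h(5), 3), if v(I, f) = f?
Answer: -1842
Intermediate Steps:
h(m) = -3
-614*v(h(5), 3) = -614*3 = -1842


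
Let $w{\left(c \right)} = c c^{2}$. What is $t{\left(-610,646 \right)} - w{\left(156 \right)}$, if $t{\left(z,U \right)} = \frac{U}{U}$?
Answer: $-3796415$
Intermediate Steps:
$t{\left(z,U \right)} = 1$
$w{\left(c \right)} = c^{3}$
$t{\left(-610,646 \right)} - w{\left(156 \right)} = 1 - 156^{3} = 1 - 3796416 = -3796415$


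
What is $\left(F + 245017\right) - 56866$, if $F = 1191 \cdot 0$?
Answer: $188151$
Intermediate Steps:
$F = 0$
$\left(F + 245017\right) - 56866 = \left(0 + 245017\right) - 56866 = 245017 - 56866 = 188151$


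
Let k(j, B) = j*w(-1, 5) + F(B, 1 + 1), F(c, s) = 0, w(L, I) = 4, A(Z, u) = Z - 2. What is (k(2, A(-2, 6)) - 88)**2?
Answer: 6400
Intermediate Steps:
A(Z, u) = -2 + Z
k(j, B) = 4*j (k(j, B) = j*4 + 0 = 4*j + 0 = 4*j)
(k(2, A(-2, 6)) - 88)**2 = (4*2 - 88)**2 = (8 - 88)**2 = (-80)**2 = 6400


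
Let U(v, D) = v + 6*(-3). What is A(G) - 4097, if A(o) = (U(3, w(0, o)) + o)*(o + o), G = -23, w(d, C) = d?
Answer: -2349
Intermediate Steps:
U(v, D) = -18 + v (U(v, D) = v - 18 = -18 + v)
A(o) = 2*o*(-15 + o) (A(o) = ((-18 + 3) + o)*(o + o) = (-15 + o)*(2*o) = 2*o*(-15 + o))
A(G) - 4097 = 2*(-23)*(-15 - 23) - 4097 = 2*(-23)*(-38) - 4097 = 1748 - 4097 = -2349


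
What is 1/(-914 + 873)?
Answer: -1/41 ≈ -0.024390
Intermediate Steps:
1/(-914 + 873) = 1/(-41) = -1/41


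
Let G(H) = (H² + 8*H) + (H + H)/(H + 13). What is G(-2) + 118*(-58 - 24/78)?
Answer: -985652/143 ≈ -6892.7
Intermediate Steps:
G(H) = H² + 8*H + 2*H/(13 + H) (G(H) = (H² + 8*H) + (2*H)/(13 + H) = (H² + 8*H) + 2*H/(13 + H) = H² + 8*H + 2*H/(13 + H))
G(-2) + 118*(-58 - 24/78) = -2*(106 + (-2)² + 21*(-2))/(13 - 2) + 118*(-58 - 24/78) = -2*(106 + 4 - 42)/11 + 118*(-58 - 24*1/78) = -2*1/11*68 + 118*(-58 - 4/13) = -136/11 + 118*(-758/13) = -136/11 - 89444/13 = -985652/143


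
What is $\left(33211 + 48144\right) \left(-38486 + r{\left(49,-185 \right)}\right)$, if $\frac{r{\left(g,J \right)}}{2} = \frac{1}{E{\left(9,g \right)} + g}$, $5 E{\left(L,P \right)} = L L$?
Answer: $- \frac{510357243615}{163} \approx -3.131 \cdot 10^{9}$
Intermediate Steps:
$E{\left(L,P \right)} = \frac{L^{2}}{5}$ ($E{\left(L,P \right)} = \frac{L L}{5} = \frac{L^{2}}{5}$)
$r{\left(g,J \right)} = \frac{2}{\frac{81}{5} + g}$ ($r{\left(g,J \right)} = \frac{2}{\frac{9^{2}}{5} + g} = \frac{2}{\frac{1}{5} \cdot 81 + g} = \frac{2}{\frac{81}{5} + g}$)
$\left(33211 + 48144\right) \left(-38486 + r{\left(49,-185 \right)}\right) = \left(33211 + 48144\right) \left(-38486 + \frac{10}{81 + 5 \cdot 49}\right) = 81355 \left(-38486 + \frac{10}{81 + 245}\right) = 81355 \left(-38486 + \frac{10}{326}\right) = 81355 \left(-38486 + 10 \cdot \frac{1}{326}\right) = 81355 \left(-38486 + \frac{5}{163}\right) = 81355 \left(- \frac{6273213}{163}\right) = - \frac{510357243615}{163}$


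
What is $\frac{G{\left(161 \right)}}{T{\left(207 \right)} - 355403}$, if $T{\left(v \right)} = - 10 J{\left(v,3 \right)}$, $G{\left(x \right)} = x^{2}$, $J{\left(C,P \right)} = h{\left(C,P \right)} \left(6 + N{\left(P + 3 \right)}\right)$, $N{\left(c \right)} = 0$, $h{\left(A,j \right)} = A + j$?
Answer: $- \frac{25921}{368003} \approx -0.070437$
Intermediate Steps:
$J{\left(C,P \right)} = 6 C + 6 P$ ($J{\left(C,P \right)} = \left(C + P\right) \left(6 + 0\right) = \left(C + P\right) 6 = 6 C + 6 P$)
$T{\left(v \right)} = -180 - 60 v$ ($T{\left(v \right)} = - 10 \left(6 v + 6 \cdot 3\right) = - 10 \left(6 v + 18\right) = - 10 \left(18 + 6 v\right) = -180 - 60 v$)
$\frac{G{\left(161 \right)}}{T{\left(207 \right)} - 355403} = \frac{161^{2}}{\left(-180 - 12420\right) - 355403} = \frac{25921}{\left(-180 - 12420\right) - 355403} = \frac{25921}{-12600 - 355403} = \frac{25921}{-368003} = 25921 \left(- \frac{1}{368003}\right) = - \frac{25921}{368003}$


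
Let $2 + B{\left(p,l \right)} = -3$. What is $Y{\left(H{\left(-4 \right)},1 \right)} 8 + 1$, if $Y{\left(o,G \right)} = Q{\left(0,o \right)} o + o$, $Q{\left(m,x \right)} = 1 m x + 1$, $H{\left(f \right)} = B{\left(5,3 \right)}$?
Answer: $-79$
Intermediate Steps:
$B{\left(p,l \right)} = -5$ ($B{\left(p,l \right)} = -2 - 3 = -5$)
$H{\left(f \right)} = -5$
$Q{\left(m,x \right)} = 1 + m x$ ($Q{\left(m,x \right)} = m x + 1 = 1 + m x$)
$Y{\left(o,G \right)} = 2 o$ ($Y{\left(o,G \right)} = \left(1 + 0 o\right) o + o = \left(1 + 0\right) o + o = 1 o + o = o + o = 2 o$)
$Y{\left(H{\left(-4 \right)},1 \right)} 8 + 1 = 2 \left(-5\right) 8 + 1 = \left(-10\right) 8 + 1 = -80 + 1 = -79$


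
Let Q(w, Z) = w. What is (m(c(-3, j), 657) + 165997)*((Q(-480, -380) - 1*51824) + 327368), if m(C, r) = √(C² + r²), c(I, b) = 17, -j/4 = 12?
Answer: 45659798808 + 275064*√431938 ≈ 4.5841e+10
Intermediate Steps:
j = -48 (j = -4*12 = -48)
(m(c(-3, j), 657) + 165997)*((Q(-480, -380) - 1*51824) + 327368) = (√(17² + 657²) + 165997)*((-480 - 1*51824) + 327368) = (√(289 + 431649) + 165997)*((-480 - 51824) + 327368) = (√431938 + 165997)*(-52304 + 327368) = (165997 + √431938)*275064 = 45659798808 + 275064*√431938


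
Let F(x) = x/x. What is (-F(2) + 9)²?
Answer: 64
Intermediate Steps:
F(x) = 1
(-F(2) + 9)² = (-1*1 + 9)² = (-1 + 9)² = 8² = 64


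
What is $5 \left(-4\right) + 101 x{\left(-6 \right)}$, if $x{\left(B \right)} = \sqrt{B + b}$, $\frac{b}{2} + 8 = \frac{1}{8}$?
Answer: $-20 + \frac{101 i \sqrt{87}}{2} \approx -20.0 + 471.03 i$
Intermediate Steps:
$b = - \frac{63}{4}$ ($b = -16 + \frac{2}{8} = -16 + 2 \cdot \frac{1}{8} = -16 + \frac{1}{4} = - \frac{63}{4} \approx -15.75$)
$x{\left(B \right)} = \sqrt{- \frac{63}{4} + B}$ ($x{\left(B \right)} = \sqrt{B - \frac{63}{4}} = \sqrt{- \frac{63}{4} + B}$)
$5 \left(-4\right) + 101 x{\left(-6 \right)} = 5 \left(-4\right) + 101 \frac{\sqrt{-63 + 4 \left(-6\right)}}{2} = -20 + 101 \frac{\sqrt{-63 - 24}}{2} = -20 + 101 \frac{\sqrt{-87}}{2} = -20 + 101 \frac{i \sqrt{87}}{2} = -20 + \frac{101 i \sqrt{87}}{2}$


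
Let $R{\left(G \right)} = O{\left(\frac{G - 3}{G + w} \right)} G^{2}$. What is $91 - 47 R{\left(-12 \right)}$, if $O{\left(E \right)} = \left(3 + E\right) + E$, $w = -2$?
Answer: $- \frac{243011}{7} \approx -34716.0$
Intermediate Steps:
$O{\left(E \right)} = 3 + 2 E$
$R{\left(G \right)} = G^{2} \left(3 + \frac{2 \left(-3 + G\right)}{-2 + G}\right)$ ($R{\left(G \right)} = \left(3 + 2 \frac{G - 3}{G - 2}\right) G^{2} = \left(3 + 2 \frac{-3 + G}{-2 + G}\right) G^{2} = \left(3 + \frac{2 \left(-3 + G\right)}{-2 + G}\right) G^{2} = G^{2} \left(3 + \frac{2 \left(-3 + G\right)}{-2 + G}\right)$)
$91 - 47 R{\left(-12 \right)} = 91 - 47 \frac{\left(-12\right)^{2} \left(-12 + 5 \left(-12\right)\right)}{-2 - 12} = 91 - 47 \frac{144 \left(-12 - 60\right)}{-14} = 91 - 47 \cdot 144 \left(- \frac{1}{14}\right) \left(-72\right) = 91 - \frac{243648}{7} = - \frac{243011}{7}$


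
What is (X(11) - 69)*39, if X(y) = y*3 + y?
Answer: -975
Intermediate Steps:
X(y) = 4*y (X(y) = 3*y + y = 4*y)
(X(11) - 69)*39 = (4*11 - 69)*39 = (44 - 69)*39 = -25*39 = -975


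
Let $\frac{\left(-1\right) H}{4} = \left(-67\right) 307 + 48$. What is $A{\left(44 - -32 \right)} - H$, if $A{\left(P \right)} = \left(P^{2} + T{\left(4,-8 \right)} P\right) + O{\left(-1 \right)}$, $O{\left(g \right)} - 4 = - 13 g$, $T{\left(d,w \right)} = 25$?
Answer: $-74391$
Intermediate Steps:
$O{\left(g \right)} = 4 - 13 g$
$H = 82084$ ($H = - 4 \left(\left(-67\right) 307 + 48\right) = - 4 \left(-20569 + 48\right) = \left(-4\right) \left(-20521\right) = 82084$)
$A{\left(P \right)} = 17 + P^{2} + 25 P$ ($A{\left(P \right)} = \left(P^{2} + 25 P\right) + \left(4 - -13\right) = \left(P^{2} + 25 P\right) + \left(4 + 13\right) = \left(P^{2} + 25 P\right) + 17 = 17 + P^{2} + 25 P$)
$A{\left(44 - -32 \right)} - H = \left(17 + \left(44 - -32\right)^{2} + 25 \left(44 - -32\right)\right) - 82084 = \left(17 + \left(44 + 32\right)^{2} + 25 \left(44 + 32\right)\right) - 82084 = \left(17 + 76^{2} + 25 \cdot 76\right) - 82084 = \left(17 + 5776 + 1900\right) - 82084 = 7693 - 82084 = -74391$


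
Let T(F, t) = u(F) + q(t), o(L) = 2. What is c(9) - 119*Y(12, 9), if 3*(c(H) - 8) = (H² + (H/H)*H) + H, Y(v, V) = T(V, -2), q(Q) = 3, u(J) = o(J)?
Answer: -554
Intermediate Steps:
u(J) = 2
T(F, t) = 5 (T(F, t) = 2 + 3 = 5)
Y(v, V) = 5
c(H) = 8 + H²/3 + 2*H/3 (c(H) = 8 + ((H² + (H/H)*H) + H)/3 = 8 + ((H² + 1*H) + H)/3 = 8 + ((H² + H) + H)/3 = 8 + ((H + H²) + H)/3 = 8 + (H² + 2*H)/3 = 8 + (H²/3 + 2*H/3) = 8 + H²/3 + 2*H/3)
c(9) - 119*Y(12, 9) = (8 + (⅓)*9² + (⅔)*9) - 119*5 = (8 + (⅓)*81 + 6) - 595 = (8 + 27 + 6) - 595 = 41 - 595 = -554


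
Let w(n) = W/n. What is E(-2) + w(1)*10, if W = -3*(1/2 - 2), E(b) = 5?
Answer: 50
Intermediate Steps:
W = 9/2 (W = -3*(½ - 2) = -3*(-3/2) = 9/2 ≈ 4.5000)
w(n) = 9/(2*n)
E(-2) + w(1)*10 = 5 + ((9/2)/1)*10 = 5 + ((9/2)*1)*10 = 5 + (9/2)*10 = 5 + 45 = 50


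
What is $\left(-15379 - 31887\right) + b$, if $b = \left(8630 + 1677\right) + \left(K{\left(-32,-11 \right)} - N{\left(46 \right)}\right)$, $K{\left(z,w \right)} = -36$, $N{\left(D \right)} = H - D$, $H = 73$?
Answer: $-37022$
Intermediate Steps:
$N{\left(D \right)} = 73 - D$
$b = 10244$ ($b = \left(8630 + 1677\right) - \left(109 - 46\right) = 10307 - 63 = 10244$)
$\left(-15379 - 31887\right) + b = \left(-15379 - 31887\right) + 10244 = -47266 + 10244 = -37022$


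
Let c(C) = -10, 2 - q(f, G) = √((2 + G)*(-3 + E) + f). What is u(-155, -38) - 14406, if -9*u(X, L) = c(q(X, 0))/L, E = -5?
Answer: -2463431/171 ≈ -14406.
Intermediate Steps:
q(f, G) = 2 - √(-16 + f - 8*G) (q(f, G) = 2 - √((2 + G)*(-3 - 5) + f) = 2 - √((2 + G)*(-8) + f) = 2 - √((-16 - 8*G) + f) = 2 - √(-16 + f - 8*G))
u(X, L) = 10/(9*L) (u(X, L) = -(-10)/(9*L) = 10/(9*L))
u(-155, -38) - 14406 = (10/9)/(-38) - 14406 = (10/9)*(-1/38) - 14406 = -5/171 - 14406 = -2463431/171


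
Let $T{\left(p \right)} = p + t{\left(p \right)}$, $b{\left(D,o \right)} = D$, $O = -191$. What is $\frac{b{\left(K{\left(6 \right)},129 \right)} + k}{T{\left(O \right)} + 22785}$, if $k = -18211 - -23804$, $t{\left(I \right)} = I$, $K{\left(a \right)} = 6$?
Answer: $\frac{5599}{22403} \approx 0.24992$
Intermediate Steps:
$T{\left(p \right)} = 2 p$ ($T{\left(p \right)} = p + p = 2 p$)
$k = 5593$ ($k = -18211 + 23804 = 5593$)
$\frac{b{\left(K{\left(6 \right)},129 \right)} + k}{T{\left(O \right)} + 22785} = \frac{6 + 5593}{2 \left(-191\right) + 22785} = \frac{5599}{-382 + 22785} = \frac{5599}{22403}$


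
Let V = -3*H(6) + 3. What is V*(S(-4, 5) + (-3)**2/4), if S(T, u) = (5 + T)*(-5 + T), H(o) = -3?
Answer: -81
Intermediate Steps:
S(T, u) = (-5 + T)*(5 + T)
V = 12 (V = -3*(-3) + 3 = 9 + 3 = 12)
V*(S(-4, 5) + (-3)**2/4) = 12*((-25 + (-4)**2) + (-3)**2/4) = 12*((-25 + 16) + 9*(1/4)) = 12*(-9 + 9/4) = 12*(-27/4) = -81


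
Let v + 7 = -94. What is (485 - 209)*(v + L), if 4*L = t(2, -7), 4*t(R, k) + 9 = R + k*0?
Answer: -111987/4 ≈ -27997.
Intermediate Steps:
v = -101 (v = -7 - 94 = -101)
t(R, k) = -9/4 + R/4 (t(R, k) = -9/4 + (R + k*0)/4 = -9/4 + (R + 0)/4 = -9/4 + R/4)
L = -7/16 (L = (-9/4 + (¼)*2)/4 = (-9/4 + ½)/4 = (¼)*(-7/4) = -7/16 ≈ -0.43750)
(485 - 209)*(v + L) = (485 - 209)*(-101 - 7/16) = 276*(-1623/16) = -111987/4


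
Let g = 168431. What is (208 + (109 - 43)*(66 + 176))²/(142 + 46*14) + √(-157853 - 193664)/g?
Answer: 130896200/393 + I*√351517/168431 ≈ 3.3307e+5 + 0.0035201*I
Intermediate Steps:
(208 + (109 - 43)*(66 + 176))²/(142 + 46*14) + √(-157853 - 193664)/g = (208 + (109 - 43)*(66 + 176))²/(142 + 46*14) + √(-157853 - 193664)/168431 = (208 + 66*242)²/(142 + 644) + √(-351517)*(1/168431) = (208 + 15972)²/786 + (I*√351517)*(1/168431) = 16180²*(1/786) + I*√351517/168431 = 261792400*(1/786) + I*√351517/168431 = 130896200/393 + I*√351517/168431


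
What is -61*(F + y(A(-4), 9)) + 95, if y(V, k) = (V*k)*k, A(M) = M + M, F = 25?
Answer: 38098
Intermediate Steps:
A(M) = 2*M
y(V, k) = V*k²
-61*(F + y(A(-4), 9)) + 95 = -61*(25 + (2*(-4))*9²) + 95 = -61*(25 - 8*81) + 95 = -61*(25 - 648) + 95 = -61*(-623) + 95 = 38003 + 95 = 38098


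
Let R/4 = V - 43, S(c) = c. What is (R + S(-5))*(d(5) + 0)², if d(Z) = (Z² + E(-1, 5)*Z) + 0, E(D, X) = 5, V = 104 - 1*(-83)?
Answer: 1427500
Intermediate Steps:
V = 187 (V = 104 + 83 = 187)
d(Z) = Z² + 5*Z (d(Z) = (Z² + 5*Z) + 0 = Z² + 5*Z)
R = 576 (R = 4*(187 - 43) = 4*144 = 576)
(R + S(-5))*(d(5) + 0)² = (576 - 5)*(5*(5 + 5) + 0)² = 571*(5*10 + 0)² = 571*(50 + 0)² = 571*50² = 571*2500 = 1427500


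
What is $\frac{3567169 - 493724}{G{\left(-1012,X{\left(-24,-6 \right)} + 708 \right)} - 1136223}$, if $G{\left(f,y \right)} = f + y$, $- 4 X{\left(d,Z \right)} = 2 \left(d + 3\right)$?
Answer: $- \frac{6146890}{2273033} \approx -2.7043$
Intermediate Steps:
$X{\left(d,Z \right)} = - \frac{3}{2} - \frac{d}{2}$ ($X{\left(d,Z \right)} = - \frac{2 \left(d + 3\right)}{4} = - \frac{2 \left(3 + d\right)}{4} = - \frac{6 + 2 d}{4} = - \frac{3}{2} - \frac{d}{2}$)
$\frac{3567169 - 493724}{G{\left(-1012,X{\left(-24,-6 \right)} + 708 \right)} - 1136223} = \frac{3567169 - 493724}{\left(-1012 + \left(\left(- \frac{3}{2} - -12\right) + 708\right)\right) - 1136223} = \frac{3073445}{\left(-1012 + \left(\left(- \frac{3}{2} + 12\right) + 708\right)\right) - 1136223} = \frac{3073445}{\left(-1012 + \left(\frac{21}{2} + 708\right)\right) - 1136223} = \frac{3073445}{\left(-1012 + \frac{1437}{2}\right) - 1136223} = \frac{3073445}{- \frac{587}{2} - 1136223} = \frac{3073445}{- \frac{2273033}{2}} = 3073445 \left(- \frac{2}{2273033}\right) = - \frac{6146890}{2273033}$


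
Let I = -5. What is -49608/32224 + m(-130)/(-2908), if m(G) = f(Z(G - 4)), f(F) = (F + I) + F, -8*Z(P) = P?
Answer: -171201/110504 ≈ -1.5493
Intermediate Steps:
Z(P) = -P/8
f(F) = -5 + 2*F (f(F) = (F - 5) + F = (-5 + F) + F = -5 + 2*F)
m(G) = -4 - G/4 (m(G) = -5 + 2*(-(G - 4)/8) = -5 + 2*(-(-4 + G)/8) = -5 + 2*(½ - G/8) = -5 + (1 - G/4) = -4 - G/4)
-49608/32224 + m(-130)/(-2908) = -49608/32224 + (-4 - ¼*(-130))/(-2908) = -49608*1/32224 + (-4 + 65/2)*(-1/2908) = -117/76 + (57/2)*(-1/2908) = -117/76 - 57/5816 = -171201/110504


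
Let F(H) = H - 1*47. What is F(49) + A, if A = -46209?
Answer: -46207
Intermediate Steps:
F(H) = -47 + H (F(H) = H - 47 = -47 + H)
F(49) + A = (-47 + 49) - 46209 = 2 - 46209 = -46207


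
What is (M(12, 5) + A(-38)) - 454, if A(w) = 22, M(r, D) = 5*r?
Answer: -372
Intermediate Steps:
(M(12, 5) + A(-38)) - 454 = (5*12 + 22) - 454 = (60 + 22) - 454 = 82 - 454 = -372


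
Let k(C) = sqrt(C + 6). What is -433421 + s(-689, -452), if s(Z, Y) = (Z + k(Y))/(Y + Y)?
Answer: -391811895/904 - I*sqrt(446)/904 ≈ -4.3342e+5 - 0.023361*I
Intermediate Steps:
k(C) = sqrt(6 + C)
s(Z, Y) = (Z + sqrt(6 + Y))/(2*Y) (s(Z, Y) = (Z + sqrt(6 + Y))/(Y + Y) = (Z + sqrt(6 + Y))/((2*Y)) = (Z + sqrt(6 + Y))*(1/(2*Y)) = (Z + sqrt(6 + Y))/(2*Y))
-433421 + s(-689, -452) = -433421 + (1/2)*(-689 + sqrt(6 - 452))/(-452) = -433421 + (1/2)*(-1/452)*(-689 + sqrt(-446)) = -433421 + (1/2)*(-1/452)*(-689 + I*sqrt(446)) = -433421 + (689/904 - I*sqrt(446)/904) = -391811895/904 - I*sqrt(446)/904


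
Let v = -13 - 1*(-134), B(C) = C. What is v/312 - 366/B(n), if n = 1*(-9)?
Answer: 12809/312 ≈ 41.055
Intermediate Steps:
n = -9
v = 121 (v = -13 + 134 = 121)
v/312 - 366/B(n) = 121/312 - 366/(-9) = 121*(1/312) - 366*(-⅑) = 121/312 + 122/3 = 12809/312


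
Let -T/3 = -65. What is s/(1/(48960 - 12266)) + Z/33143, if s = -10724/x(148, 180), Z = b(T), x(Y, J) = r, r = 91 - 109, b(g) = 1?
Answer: 6520992235613/298287 ≈ 2.1861e+7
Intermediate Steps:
T = 195 (T = -3*(-65) = 195)
r = -18
x(Y, J) = -18
Z = 1
s = 5362/9 (s = -10724/(-18) = -10724*(-1/18) = 5362/9 ≈ 595.78)
s/(1/(48960 - 12266)) + Z/33143 = 5362/(9*(1/(48960 - 12266))) + 1/33143 = 5362/(9*(1/36694)) + 1*(1/33143) = 5362/(9*(1/36694)) + 1/33143 = (5362/9)*36694 + 1/33143 = 196753228/9 + 1/33143 = 6520992235613/298287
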